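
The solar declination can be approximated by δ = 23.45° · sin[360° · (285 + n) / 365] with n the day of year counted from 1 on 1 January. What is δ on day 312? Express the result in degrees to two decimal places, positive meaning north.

-17.65°

360 × (285 + 312) / 365 = 588.822°; sin(588.822°) = -0.7527.
δ = 23.45 × -0.7527 = -17.651° ≈ -17.65°.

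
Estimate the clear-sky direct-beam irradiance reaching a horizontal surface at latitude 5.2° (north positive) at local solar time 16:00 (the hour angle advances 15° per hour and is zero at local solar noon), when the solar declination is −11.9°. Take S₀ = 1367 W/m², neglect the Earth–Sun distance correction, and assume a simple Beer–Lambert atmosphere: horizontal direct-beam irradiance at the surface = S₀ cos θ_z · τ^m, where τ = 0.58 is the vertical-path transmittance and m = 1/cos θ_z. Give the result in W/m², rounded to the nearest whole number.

200 W/m²

Hour angle H = 15° × (16 − 12) = 60.00°.
With φ = 5.2°, δ = -11.9°, H = 60.00°: sin φ sin δ = -0.0187, cos φ cos δ cos H = 0.4872, so cos θ_z = 0.4685.
Air mass m = 1/cos θ_z = 1/0.4685 = 2.134; τ^m = 0.58^2.134 = 0.3127.
Surface direct beam = 1367 × 0.4685 × 0.3127 = 200.27 W/m².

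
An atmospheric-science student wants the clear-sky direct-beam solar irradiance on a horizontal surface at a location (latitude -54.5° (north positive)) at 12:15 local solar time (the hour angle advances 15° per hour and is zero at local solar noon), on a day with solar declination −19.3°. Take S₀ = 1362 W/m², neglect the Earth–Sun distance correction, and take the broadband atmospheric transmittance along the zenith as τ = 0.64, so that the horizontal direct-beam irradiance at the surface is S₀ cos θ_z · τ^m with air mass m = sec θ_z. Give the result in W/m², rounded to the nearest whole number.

Hour angle H = 15° × (12.25 − 12) = 3.75°.
cos θ_z = sin φ sin δ + cos φ cos δ cos H = (-0.8141)(-0.3305) + (0.5807)(0.9438)(0.9979) = 0.8160.
Air mass m = 1/cos θ_z = 1/0.8160 = 1.225; τ^m = 0.64^1.225 = 0.5789.
Surface direct beam = 1362 × 0.8160 × 0.5789 = 643.38 W/m².

643 W/m²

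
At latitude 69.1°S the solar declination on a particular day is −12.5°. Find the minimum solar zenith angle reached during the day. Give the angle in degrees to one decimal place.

56.6°

At local solar noon the hour angle is zero, so the zenith angle is |φ − δ| = |-69.1° − (-12.5°)| = 56.6°.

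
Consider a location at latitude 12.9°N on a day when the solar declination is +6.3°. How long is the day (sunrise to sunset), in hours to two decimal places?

12.19 hours

The sunset hour angle satisfies cos H_s = −tan φ tan δ = -0.0253, giving H_s = 91.45°.
Day length = 2 H_s / 15° h⁻¹ = 182.90° / 15 = 12.193 h.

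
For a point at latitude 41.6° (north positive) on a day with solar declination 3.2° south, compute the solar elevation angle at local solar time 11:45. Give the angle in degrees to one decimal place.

Hour angle H = 15° × (11.75 − 12) = -3.75°.
cos θ_z = sin(41.6°) sin(-3.2°) + cos(41.6°) cos(-3.2°) cos(-3.75°) = -0.0371 + 0.7450 = 0.7079.
θ_z = arccos(0.7079) = 44.94°, so the elevation is 90° − 44.94° = 45.06°.

45.1°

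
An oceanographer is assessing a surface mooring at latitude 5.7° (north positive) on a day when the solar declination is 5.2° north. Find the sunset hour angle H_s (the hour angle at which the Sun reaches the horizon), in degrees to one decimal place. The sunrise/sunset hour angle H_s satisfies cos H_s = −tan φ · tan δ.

−tan φ tan δ = −(0.0998)(0.0910) = -0.0091; H_s = arccos(-0.0091) = 90.52°.

90.5°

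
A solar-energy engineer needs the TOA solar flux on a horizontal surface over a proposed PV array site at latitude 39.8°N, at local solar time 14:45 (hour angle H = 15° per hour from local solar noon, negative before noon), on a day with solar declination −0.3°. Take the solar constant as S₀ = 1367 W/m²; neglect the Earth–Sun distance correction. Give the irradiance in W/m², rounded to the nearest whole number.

Hour angle H = 15° × (14.75 − 12) = 41.25°.
cos θ_z = sin φ sin δ + cos φ cos δ cos H = (0.6401)(-0.0052) + (0.7683)(1.0000)(0.7518) = 0.5743.
Top-of-atmosphere irradiance = S₀ cos θ_z = 1367 × 0.5743 = 785.07 W/m².

785 W/m²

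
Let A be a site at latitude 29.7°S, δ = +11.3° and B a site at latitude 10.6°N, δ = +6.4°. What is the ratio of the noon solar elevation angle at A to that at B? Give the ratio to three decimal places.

A: 90° − |-29.7 − (11.3)| = 49.00°.
B: 90° − |10.6 − (6.4)| = 85.80°.
Ratio A/B = 49.0000 / 85.8000 = 0.5711.

0.571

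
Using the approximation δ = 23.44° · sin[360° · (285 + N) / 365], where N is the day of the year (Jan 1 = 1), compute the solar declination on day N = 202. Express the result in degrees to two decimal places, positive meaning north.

360 × (285 + 202) / 365 = 480.329°; sin(480.329°) = 0.8631.
δ = 23.44 × 0.8631 = 20.231° ≈ +20.23°.

+20.23°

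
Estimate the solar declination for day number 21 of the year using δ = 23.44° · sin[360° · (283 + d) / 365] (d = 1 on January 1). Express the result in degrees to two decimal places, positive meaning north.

360 × (283 + 21) / 365 = 299.836°; sin(299.836°) = -0.8675.
δ = 23.44 × -0.8675 = -20.334° ≈ -20.33°.

-20.33°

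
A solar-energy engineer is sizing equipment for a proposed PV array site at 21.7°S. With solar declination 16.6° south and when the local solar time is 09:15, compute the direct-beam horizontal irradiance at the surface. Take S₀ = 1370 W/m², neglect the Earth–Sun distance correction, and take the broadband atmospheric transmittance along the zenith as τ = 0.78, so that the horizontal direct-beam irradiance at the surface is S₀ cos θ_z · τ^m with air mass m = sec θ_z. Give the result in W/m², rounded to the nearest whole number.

771 W/m²

Hour angle H = 15° × (9.25 − 12) = -41.25°.
With φ = -21.7°, δ = -16.6°, H = -41.25°: sin φ sin δ = 0.1056, cos φ cos δ cos H = 0.6694, so cos θ_z = 0.7750.
Air mass m = 1/cos θ_z = 1/0.7750 = 1.290; τ^m = 0.78^1.290 = 0.7258.
Surface direct beam = 1370 × 0.7750 × 0.7258 = 770.62 W/m².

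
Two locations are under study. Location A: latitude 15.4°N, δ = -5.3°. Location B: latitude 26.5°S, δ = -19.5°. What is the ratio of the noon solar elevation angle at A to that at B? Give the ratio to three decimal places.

0.835

A: 90° − |15.4 − (-5.3)| = 69.30°.
B: 90° − |-26.5 − (-19.5)| = 83.00°.
Ratio A/B = 69.3000 / 83.0000 = 0.8349.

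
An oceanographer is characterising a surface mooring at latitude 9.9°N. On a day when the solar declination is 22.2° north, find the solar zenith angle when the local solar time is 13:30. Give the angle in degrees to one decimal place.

Hour angle H = 15° × (13.5 − 12) = 22.50°.
With φ = 9.9°, δ = 22.2°, H = 22.50°: sin φ sin δ = 0.0650, cos φ cos δ cos H = 0.8427, so cos θ_z = 0.9077.
θ_z = arccos(0.9077) = 24.81°.

24.8°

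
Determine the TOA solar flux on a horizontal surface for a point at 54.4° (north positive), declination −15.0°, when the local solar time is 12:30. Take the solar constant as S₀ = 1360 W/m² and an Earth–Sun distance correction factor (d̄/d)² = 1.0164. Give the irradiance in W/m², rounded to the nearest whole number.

Hour angle H = 15° × (12.5 − 12) = 7.50°.
With φ = 54.4°, δ = -15.0°, H = 7.50°: sin φ sin δ = -0.2104, cos φ cos δ cos H = 0.5575, so cos θ_z = 0.3471.
Top-of-atmosphere irradiance = S₀ (d̄/d)² cos θ_z = 1360 × 1.0164 × 0.3471 = 479.80 W/m².

480 W/m²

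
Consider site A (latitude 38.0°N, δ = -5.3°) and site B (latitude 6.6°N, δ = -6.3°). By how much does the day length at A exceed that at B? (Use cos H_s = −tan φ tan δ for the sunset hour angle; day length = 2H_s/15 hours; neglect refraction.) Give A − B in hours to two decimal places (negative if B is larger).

A: H_s = arccos(−tan 38.0° · tan -5.3°) = 85.84°, so 2H_s/15 = 11.4453 h.
B: H_s = arccos(−tan 6.6° · tan -6.3°) = 89.27°, so 2H_s/15 = 11.9027 h.
A − B = 11.4453 − 11.9027 = -0.4574 h.

-0.46 h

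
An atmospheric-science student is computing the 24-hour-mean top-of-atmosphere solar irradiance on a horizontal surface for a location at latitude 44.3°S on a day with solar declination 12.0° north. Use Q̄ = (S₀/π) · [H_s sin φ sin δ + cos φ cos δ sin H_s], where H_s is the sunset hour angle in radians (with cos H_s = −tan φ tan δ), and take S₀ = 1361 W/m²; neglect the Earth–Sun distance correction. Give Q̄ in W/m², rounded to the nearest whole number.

The sunset hour angle satisfies cos H_s = −tan φ tan δ = 0.2074, giving H_s = 78.03°. In radians, H_s = 1.3619.
H_s sin φ sin δ = 1.3619 × -0.6984 × 0.2079 = -0.1977.
cos φ cos δ sin H_s = 0.7157 × 0.9781 × 0.9783 = 0.6848.
Q̄ = (1361/π) × (-0.1977 + 0.6848) = 433.22 × 0.4871 = 211.02 W/m².

211 W/m²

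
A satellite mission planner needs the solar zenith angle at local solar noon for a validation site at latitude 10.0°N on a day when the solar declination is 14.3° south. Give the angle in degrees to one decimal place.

At local solar noon the hour angle is zero, so the zenith angle is |φ − δ| = |10.0° − (-14.3°)| = 24.3°.

24.3°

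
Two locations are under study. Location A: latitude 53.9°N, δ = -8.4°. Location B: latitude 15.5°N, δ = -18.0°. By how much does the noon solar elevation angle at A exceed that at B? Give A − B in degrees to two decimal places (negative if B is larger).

-28.80°

A: 90° − |53.9 − (-8.4)| = 27.70°.
B: 90° − |15.5 − (-18.0)| = 56.50°.
A − B = 27.70 − 56.50 = -28.80°.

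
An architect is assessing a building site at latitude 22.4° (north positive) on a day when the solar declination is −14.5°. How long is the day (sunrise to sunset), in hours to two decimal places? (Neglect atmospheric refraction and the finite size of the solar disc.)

11.18 hours

cos H_s = −tan(22.4°) · tan(-14.5°) = 0.1066, so H_s = arccos(0.1066) = 83.88°.
Day length = 2 H_s / 15° h⁻¹ = 167.76° / 15 = 11.184 h.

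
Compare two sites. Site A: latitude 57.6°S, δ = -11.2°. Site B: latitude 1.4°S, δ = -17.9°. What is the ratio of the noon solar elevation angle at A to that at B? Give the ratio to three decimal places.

A: 90° − |-57.6 − (-11.2)| = 43.60°.
B: 90° − |-1.4 − (-17.9)| = 73.50°.
Ratio A/B = 43.6000 / 73.5000 = 0.5932.

0.593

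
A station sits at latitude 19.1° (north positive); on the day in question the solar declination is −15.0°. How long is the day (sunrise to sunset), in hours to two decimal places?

11.29 hours

−tan φ tan δ = −(0.3463)(-0.2679) = 0.0928; H_s = arccos(0.0928) = 84.68°.
Day length = 2 H_s / 15° h⁻¹ = 169.36° / 15 = 11.291 h.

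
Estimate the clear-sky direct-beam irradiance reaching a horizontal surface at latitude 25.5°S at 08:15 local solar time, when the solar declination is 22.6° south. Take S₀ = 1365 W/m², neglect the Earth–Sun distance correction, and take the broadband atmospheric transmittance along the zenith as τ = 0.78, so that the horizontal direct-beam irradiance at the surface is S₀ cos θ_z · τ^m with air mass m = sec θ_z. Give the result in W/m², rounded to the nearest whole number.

Hour angle H = 15° × (8.25 − 12) = -56.25°.
cos θ_z = sin φ sin δ + cos φ cos δ cos H = (-0.4305)(-0.3843) + (0.9026)(0.9232)(0.5556) = 0.6284.
Air mass m = 1/cos θ_z = 1/0.6284 = 1.591; τ^m = 0.78^1.591 = 0.6735.
Surface direct beam = 1365 × 0.6284 × 0.6735 = 577.71 W/m².

578 W/m²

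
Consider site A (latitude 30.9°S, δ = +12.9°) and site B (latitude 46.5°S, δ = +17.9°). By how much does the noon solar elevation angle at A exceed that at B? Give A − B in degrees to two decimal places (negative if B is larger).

A: 90° − |-30.9 − (12.9)| = 46.20°.
B: 90° − |-46.5 − (17.9)| = 25.60°.
A − B = 46.20 − 25.60 = 20.60°.

+20.60°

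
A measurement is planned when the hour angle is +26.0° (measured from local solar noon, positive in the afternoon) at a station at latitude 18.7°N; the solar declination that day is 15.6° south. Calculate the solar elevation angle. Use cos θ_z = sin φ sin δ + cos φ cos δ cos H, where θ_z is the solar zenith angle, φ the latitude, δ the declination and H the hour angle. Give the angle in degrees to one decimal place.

cos θ_z = sin(18.7°) sin(-15.6°) + cos(18.7°) cos(-15.6°) cos(26.00°) = -0.0862 + 0.8200 = 0.7338.
θ_z = arccos(0.7338) = 42.79°, so the elevation is 90° − 42.79° = 47.21°.

47.2°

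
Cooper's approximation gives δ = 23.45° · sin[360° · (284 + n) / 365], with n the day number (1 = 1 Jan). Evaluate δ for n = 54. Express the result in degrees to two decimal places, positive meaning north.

360 × (284 + 54) / 365 = 333.370°; sin(333.370°) = -0.4482.
δ = 23.45 × -0.4482 = -10.510° ≈ -10.51°.

-10.51°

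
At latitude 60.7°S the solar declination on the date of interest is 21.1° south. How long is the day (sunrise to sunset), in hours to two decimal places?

17.79 hours

cos H_s = −tan(-60.7°) · tan(-21.1°) = -0.6876, so H_s = arccos(-0.6876) = 133.44°.
Day length = 2 H_s / 15° h⁻¹ = 266.88° / 15 = 17.792 h.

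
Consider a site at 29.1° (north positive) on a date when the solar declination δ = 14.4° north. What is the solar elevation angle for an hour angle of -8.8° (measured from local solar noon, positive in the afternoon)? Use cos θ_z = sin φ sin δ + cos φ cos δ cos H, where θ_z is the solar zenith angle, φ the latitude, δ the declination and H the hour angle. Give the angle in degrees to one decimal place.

cos θ_z = sin φ sin δ + cos φ cos δ cos H = (0.4863)(0.2487) + (0.8738)(0.9686)(0.9882) = 0.9573.
θ_z = arccos(0.9573) = 16.80°, so the elevation is 90° − 16.80° = 73.20°.

73.2°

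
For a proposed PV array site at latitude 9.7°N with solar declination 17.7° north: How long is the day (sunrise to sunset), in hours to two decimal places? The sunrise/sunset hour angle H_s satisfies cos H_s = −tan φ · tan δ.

−tan φ tan δ = −(0.1709)(0.3191) = -0.0545; H_s = arccos(-0.0545) = 93.12°.
Day length = 2 H_s / 15° h⁻¹ = 186.24° / 15 = 12.416 h.

12.42 hours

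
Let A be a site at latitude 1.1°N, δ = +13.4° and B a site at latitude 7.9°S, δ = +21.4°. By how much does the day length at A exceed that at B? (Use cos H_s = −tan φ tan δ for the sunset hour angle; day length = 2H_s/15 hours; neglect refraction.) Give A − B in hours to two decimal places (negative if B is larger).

+0.45 h

A: H_s = arccos(−tan 1.1° · tan 13.4°) = 90.26°, so 2H_s/15 = 12.0347 h.
B: H_s = arccos(−tan -7.9° · tan 21.4°) = 86.88°, so 2H_s/15 = 11.5840 h.
A − B = 12.0347 − 11.5840 = 0.4507 h.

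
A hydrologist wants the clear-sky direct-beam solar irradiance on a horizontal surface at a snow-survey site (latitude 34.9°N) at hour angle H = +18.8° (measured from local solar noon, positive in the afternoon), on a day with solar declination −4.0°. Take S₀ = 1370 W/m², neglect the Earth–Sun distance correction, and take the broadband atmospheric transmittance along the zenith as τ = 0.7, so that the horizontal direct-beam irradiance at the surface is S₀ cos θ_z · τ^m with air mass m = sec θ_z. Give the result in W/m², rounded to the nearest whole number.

619 W/m²

cos θ_z = sin φ sin δ + cos φ cos δ cos H = (0.5721)(-0.0698) + (0.8202)(0.9976)(0.9466) = 0.7346.
Air mass m = 1/cos θ_z = 1/0.7346 = 1.361; τ^m = 0.7^1.361 = 0.6154.
Surface direct beam = 1370 × 0.7346 × 0.6154 = 619.34 W/m².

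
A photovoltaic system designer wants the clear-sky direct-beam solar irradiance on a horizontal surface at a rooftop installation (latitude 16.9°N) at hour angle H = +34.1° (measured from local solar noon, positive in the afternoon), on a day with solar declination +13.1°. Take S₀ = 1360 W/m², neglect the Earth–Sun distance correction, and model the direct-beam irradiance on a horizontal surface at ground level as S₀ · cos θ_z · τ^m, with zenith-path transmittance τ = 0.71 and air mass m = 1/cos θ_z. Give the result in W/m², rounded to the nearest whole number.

757 W/m²

cos θ_z = sin(16.9°) sin(13.1°) + cos(16.9°) cos(13.1°) cos(34.10°) = 0.0659 + 0.7717 = 0.8376.
Air mass m = 1/cos θ_z = 1/0.8376 = 1.194; τ^m = 0.71^1.194 = 0.6644.
Surface direct beam = 1360 × 0.8376 × 0.6644 = 756.84 W/m².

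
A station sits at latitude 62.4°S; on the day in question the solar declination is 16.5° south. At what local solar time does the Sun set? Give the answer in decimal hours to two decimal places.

20.30 h

−tan φ tan δ = −(-1.9128)(-0.2962) = -0.5666; H_s = arccos(-0.5666) = 124.51°.
Sunset is at 12 + H_s/15 = 12 + 8.301 = 20.301 h local solar time.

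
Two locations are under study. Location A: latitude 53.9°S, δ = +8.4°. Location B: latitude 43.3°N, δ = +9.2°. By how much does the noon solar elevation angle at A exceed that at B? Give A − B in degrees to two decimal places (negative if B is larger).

A: 90° − |-53.9 − (8.4)| = 27.70°.
B: 90° − |43.3 − (9.2)| = 55.90°.
A − B = 27.70 − 55.90 = -28.20°.

-28.20°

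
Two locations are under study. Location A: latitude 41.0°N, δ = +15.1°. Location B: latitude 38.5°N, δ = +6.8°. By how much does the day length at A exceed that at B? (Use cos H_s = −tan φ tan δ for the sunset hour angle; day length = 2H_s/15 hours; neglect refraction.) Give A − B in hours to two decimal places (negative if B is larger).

+1.08 h

A: H_s = arccos(−tan 41.0° · tan 15.1°) = 103.57°, so 2H_s/15 = 13.8093 h.
B: H_s = arccos(−tan 38.5° · tan 6.8°) = 95.44°, so 2H_s/15 = 12.7253 h.
A − B = 13.8093 − 12.7253 = 1.0840 h.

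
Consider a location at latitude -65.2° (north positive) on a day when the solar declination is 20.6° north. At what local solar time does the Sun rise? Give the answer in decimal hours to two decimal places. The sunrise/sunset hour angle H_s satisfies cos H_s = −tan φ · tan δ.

cos H_s = −tan(-65.2°) · tan(20.6°) = 0.8135, so H_s = arccos(0.8135) = 35.56°.
Sunrise is at 12 − H_s/15 = 12 − 2.371 = 9.629 h local solar time.

9.63 h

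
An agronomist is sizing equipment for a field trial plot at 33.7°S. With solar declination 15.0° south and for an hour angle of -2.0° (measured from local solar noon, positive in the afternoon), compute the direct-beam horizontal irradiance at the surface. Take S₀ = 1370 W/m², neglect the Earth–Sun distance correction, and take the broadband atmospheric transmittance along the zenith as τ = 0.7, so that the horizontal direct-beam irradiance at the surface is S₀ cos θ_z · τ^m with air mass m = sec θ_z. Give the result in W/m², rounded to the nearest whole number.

890 W/m²

cos θ_z = sin φ sin δ + cos φ cos δ cos H = (-0.5548)(-0.2588) + (0.8320)(0.9659)(0.9994) = 0.9467.
Air mass m = 1/cos θ_z = 1/0.9467 = 1.056; τ^m = 0.7^1.056 = 0.6862.
Surface direct beam = 1370 × 0.9467 × 0.6862 = 889.99 W/m².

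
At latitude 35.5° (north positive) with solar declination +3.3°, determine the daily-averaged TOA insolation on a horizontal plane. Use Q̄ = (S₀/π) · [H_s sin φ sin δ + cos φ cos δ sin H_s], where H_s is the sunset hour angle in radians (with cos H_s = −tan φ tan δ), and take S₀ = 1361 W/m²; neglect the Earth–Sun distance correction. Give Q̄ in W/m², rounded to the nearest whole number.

375 W/m²

The sunset hour angle satisfies cos H_s = −tan φ tan δ = -0.0411, giving H_s = 92.36°. In radians, H_s = 1.6120.
H_s sin φ sin δ = 1.6120 × 0.5807 × 0.0576 = 0.0539.
cos φ cos δ sin H_s = 0.8141 × 0.9983 × 0.9992 = 0.8121.
Q̄ = (1361/π) × (0.0539 + 0.8121) = 433.22 × 0.8660 = 375.17 W/m².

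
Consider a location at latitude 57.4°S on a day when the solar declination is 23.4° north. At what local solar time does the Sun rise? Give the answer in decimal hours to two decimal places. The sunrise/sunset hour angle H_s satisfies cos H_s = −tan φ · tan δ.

−tan φ tan δ = −(-1.5637)(0.4327) = 0.6766; H_s = arccos(0.6766) = 47.42°.
Sunrise is at 12 − H_s/15 = 12 − 3.161 = 8.839 h local solar time.

8.84 h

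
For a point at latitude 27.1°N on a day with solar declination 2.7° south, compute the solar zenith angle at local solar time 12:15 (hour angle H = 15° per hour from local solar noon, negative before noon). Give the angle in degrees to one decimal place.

Hour angle H = 15° × (12.25 − 12) = 3.75°.
cos θ_z = sin(27.1°) sin(-2.7°) + cos(27.1°) cos(-2.7°) cos(3.75°) = -0.0215 + 0.8873 = 0.8658.
θ_z = arccos(0.8658) = 30.03°.

30.0°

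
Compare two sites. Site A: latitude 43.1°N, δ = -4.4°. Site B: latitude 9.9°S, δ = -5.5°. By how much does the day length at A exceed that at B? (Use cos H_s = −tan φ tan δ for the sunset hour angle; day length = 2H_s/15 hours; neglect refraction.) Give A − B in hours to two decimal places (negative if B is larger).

-0.68 h

A: H_s = arccos(−tan 43.1° · tan -4.4°) = 85.87°, so 2H_s/15 = 11.4493 h.
B: H_s = arccos(−tan -9.9° · tan -5.5°) = 90.96°, so 2H_s/15 = 12.1280 h.
A − B = 11.4493 − 12.1280 = -0.6787 h.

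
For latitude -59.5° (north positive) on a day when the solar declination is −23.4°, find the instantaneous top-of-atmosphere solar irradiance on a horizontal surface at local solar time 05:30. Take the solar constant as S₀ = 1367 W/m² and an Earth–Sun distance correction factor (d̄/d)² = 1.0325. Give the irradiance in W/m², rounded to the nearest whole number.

397 W/m²

Hour angle H = 15° × (5.5 − 12) = -97.50°.
With φ = -59.5°, δ = -23.4°, H = -97.50°: sin φ sin δ = 0.3422, cos φ cos δ cos H = -0.0608, so cos θ_z = 0.2814.
Top-of-atmosphere irradiance = S₀ (d̄/d)² cos θ_z = 1367 × 1.0325 × 0.2814 = 397.18 W/m².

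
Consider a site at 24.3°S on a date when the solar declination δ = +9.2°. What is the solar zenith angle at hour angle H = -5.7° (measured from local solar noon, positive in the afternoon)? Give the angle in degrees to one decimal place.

cos θ_z = sin φ sin δ + cos φ cos δ cos H = (-0.4115)(0.1599) + (0.9114)(0.9871)(0.9951) = 0.8294.
θ_z = arccos(0.8294) = 33.96°.

34.0°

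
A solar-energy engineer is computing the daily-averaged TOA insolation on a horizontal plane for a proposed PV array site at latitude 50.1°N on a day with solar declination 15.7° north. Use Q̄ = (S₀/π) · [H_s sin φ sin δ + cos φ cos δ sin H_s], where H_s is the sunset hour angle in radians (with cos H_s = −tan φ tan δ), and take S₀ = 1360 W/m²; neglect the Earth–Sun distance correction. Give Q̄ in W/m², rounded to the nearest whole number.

424 W/m²

The sunset hour angle satisfies cos H_s = −tan φ tan δ = -0.3362, giving H_s = 109.65°. In radians, H_s = 1.9138.
H_s sin φ sin δ = 1.9138 × 0.7672 × 0.2706 = 0.3973.
cos φ cos δ sin H_s = 0.6414 × 0.9627 × 0.9417 = 0.5815.
Q̄ = (1360/π) × (0.3973 + 0.5815) = 432.90 × 0.9788 = 423.72 W/m².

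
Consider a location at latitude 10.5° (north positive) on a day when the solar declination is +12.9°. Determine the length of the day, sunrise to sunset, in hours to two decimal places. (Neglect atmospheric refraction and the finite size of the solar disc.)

12.32 hours

−tan φ tan δ = −(0.1853)(0.2290) = -0.0424; H_s = arccos(-0.0424) = 92.43°.
Day length = 2 H_s / 15° h⁻¹ = 184.86° / 15 = 12.324 h.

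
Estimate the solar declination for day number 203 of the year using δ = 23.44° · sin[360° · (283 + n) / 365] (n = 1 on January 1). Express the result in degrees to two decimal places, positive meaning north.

360 × (283 + 203) / 365 = 479.342°; sin(479.342°) = 0.8717.
δ = 23.44 × 0.8717 = 20.433° ≈ +20.43°.

+20.43°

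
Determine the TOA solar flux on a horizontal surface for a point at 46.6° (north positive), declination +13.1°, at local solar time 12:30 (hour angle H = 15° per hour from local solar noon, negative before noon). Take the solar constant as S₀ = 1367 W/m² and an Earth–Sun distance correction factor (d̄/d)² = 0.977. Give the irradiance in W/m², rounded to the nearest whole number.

Hour angle H = 15° × (12.5 − 12) = 7.50°.
With φ = 46.6°, δ = 13.1°, H = 7.50°: sin φ sin δ = 0.1647, cos φ cos δ cos H = 0.6635, so cos θ_z = 0.8282.
Top-of-atmosphere irradiance = S₀ (d̄/d)² cos θ_z = 1367 × 0.977 × 0.8282 = 1106.11 W/m².

1106 W/m²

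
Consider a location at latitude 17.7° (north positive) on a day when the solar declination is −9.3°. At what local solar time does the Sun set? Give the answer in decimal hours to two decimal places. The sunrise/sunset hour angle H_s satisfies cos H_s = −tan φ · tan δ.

17.80 h

The sunset hour angle satisfies cos H_s = −tan φ tan δ = 0.0523, giving H_s = 87.00°.
Sunset is at 12 + H_s/15 = 12 + 5.800 = 17.800 h local solar time.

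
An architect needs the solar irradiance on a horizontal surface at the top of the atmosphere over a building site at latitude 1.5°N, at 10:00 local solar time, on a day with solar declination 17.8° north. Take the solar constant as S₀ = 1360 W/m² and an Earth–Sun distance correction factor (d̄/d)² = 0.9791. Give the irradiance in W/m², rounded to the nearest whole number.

Hour angle H = 15° × (10 − 12) = -30.00°.
cos θ_z = sin(1.5°) sin(17.8°) + cos(1.5°) cos(17.8°) cos(-30.00°) = 0.0080 + 0.8243 = 0.8323.
Top-of-atmosphere irradiance = S₀ (d̄/d)² cos θ_z = 1360 × 0.9791 × 0.8323 = 1108.27 W/m².

1108 W/m²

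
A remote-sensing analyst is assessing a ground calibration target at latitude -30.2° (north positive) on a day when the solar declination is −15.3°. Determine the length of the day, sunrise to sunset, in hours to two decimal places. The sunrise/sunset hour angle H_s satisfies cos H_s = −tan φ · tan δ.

13.22 hours

−tan φ tan δ = −(-0.5820)(-0.2736) = -0.1592; H_s = arccos(-0.1592) = 99.16°.
Day length = 2 H_s / 15° h⁻¹ = 198.32° / 15 = 13.221 h.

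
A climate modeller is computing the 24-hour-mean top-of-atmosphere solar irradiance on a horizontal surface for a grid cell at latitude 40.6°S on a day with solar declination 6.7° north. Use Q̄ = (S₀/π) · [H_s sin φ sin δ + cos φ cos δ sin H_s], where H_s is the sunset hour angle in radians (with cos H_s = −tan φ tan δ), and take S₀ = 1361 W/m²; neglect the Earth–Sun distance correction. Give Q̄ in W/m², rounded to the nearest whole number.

The sunset hour angle satisfies cos H_s = −tan φ tan δ = 0.1007, giving H_s = 84.22°. In radians, H_s = 1.4699.
H_s sin φ sin δ = 1.4699 × -0.6508 × 0.1167 = -0.1116.
cos φ cos δ sin H_s = 0.7593 × 0.9932 × 0.9949 = 0.7503.
Q̄ = (1361/π) × (-0.1116 + 0.7503) = 433.22 × 0.6387 = 276.70 W/m².

277 W/m²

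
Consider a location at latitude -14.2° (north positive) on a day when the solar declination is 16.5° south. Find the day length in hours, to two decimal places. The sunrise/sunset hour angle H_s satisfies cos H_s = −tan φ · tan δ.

12.57 hours

The sunset hour angle satisfies cos H_s = −tan φ tan δ = -0.0750, giving H_s = 94.30°.
Day length = 2 H_s / 15° h⁻¹ = 188.60° / 15 = 12.573 h.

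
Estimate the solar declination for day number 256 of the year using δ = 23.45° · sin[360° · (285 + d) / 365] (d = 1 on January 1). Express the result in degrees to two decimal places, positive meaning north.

+2.62°

360 × (285 + 256) / 365 = 533.589°; sin(533.589°) = 0.1117.
δ = 23.45 × 0.1117 = 2.619° ≈ +2.62°.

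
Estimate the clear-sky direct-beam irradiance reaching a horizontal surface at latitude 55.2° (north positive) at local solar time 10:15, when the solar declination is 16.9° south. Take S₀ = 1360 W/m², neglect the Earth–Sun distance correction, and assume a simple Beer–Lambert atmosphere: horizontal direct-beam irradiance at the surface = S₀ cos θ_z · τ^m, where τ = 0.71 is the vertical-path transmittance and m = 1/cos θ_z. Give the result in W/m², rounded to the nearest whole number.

87 W/m²

Hour angle H = 15° × (10.25 − 12) = -26.25°.
cos θ_z = sin(55.2°) sin(-16.9°) + cos(55.2°) cos(-16.9°) cos(-26.25°) = -0.2387 + 0.4898 = 0.2511.
Air mass m = 1/cos θ_z = 1/0.2511 = 3.982; τ^m = 0.71^3.982 = 0.2557.
Surface direct beam = 1360 × 0.2511 × 0.2557 = 87.32 W/m².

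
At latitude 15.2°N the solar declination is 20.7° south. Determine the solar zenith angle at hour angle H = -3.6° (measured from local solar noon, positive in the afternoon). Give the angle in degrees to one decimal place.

cos θ_z = sin(15.2°) sin(-20.7°) + cos(15.2°) cos(-20.7°) cos(-3.60°) = -0.0927 + 0.9009 = 0.8082.
θ_z = arccos(0.8082) = 36.08°.

36.1°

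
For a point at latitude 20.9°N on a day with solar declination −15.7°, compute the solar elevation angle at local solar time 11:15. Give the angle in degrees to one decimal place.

51.8°

Hour angle H = 15° × (11.25 − 12) = -11.25°.
With φ = 20.9°, δ = -15.7°, H = -11.25°: sin φ sin δ = -0.0965, cos φ cos δ cos H = 0.8821, so cos θ_z = 0.7856.
θ_z = arccos(0.7856) = 38.22°, so the elevation is 90° − 38.22° = 51.78°.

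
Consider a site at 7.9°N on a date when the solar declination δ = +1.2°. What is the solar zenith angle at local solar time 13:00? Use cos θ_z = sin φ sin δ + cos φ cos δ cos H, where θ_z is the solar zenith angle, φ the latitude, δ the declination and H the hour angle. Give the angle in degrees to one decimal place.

Hour angle H = 15° × (13 − 12) = 15.00°.
cos θ_z = sin φ sin δ + cos φ cos δ cos H = (0.1374)(0.0209) + (0.9905)(0.9998)(0.9659) = 0.9594.
θ_z = arccos(0.9594) = 16.38°.

16.4°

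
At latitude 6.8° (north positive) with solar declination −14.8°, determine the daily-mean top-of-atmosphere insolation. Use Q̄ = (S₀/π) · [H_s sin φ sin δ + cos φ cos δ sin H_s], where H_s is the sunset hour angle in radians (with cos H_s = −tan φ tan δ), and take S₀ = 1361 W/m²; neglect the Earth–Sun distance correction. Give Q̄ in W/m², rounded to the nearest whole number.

396 W/m²

cos H_s = −tan(6.8°) · tan(-14.8°) = 0.0315, so H_s = arccos(0.0315) = 88.19°. In radians, H_s = 1.5392.
H_s sin φ sin δ = 1.5392 × 0.1184 × -0.2554 = -0.0465.
cos φ cos δ sin H_s = 0.9930 × 0.9668 × 0.9995 = 0.9596.
Q̄ = (1361/π) × (-0.0465 + 0.9596) = 433.22 × 0.9131 = 395.57 W/m².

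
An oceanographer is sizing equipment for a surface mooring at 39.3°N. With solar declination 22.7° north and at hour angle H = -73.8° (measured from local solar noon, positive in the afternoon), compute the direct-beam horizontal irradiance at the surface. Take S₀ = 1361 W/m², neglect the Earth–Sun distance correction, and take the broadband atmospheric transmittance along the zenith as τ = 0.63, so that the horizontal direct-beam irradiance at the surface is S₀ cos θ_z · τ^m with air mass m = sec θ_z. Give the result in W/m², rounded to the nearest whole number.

213 W/m²

With φ = 39.3°, δ = 22.7°, H = -73.80°: sin φ sin δ = 0.2444, cos φ cos δ cos H = 0.1992, so cos θ_z = 0.4436.
Air mass m = 1/cos θ_z = 1/0.4436 = 2.254; τ^m = 0.63^2.254 = 0.3530.
Surface direct beam = 1361 × 0.4436 × 0.3530 = 213.12 W/m².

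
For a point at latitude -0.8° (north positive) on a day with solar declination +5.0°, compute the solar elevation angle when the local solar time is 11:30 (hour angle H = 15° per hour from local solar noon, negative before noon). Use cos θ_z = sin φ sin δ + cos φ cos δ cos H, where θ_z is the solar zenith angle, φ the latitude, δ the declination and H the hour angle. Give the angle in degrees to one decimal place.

80.5°

Hour angle H = 15° × (11.5 − 12) = -7.50°.
cos θ_z = sin φ sin δ + cos φ cos δ cos H = (-0.0140)(0.0872) + (0.9999)(0.9962)(0.9914) = 0.9863.
θ_z = arccos(0.9863) = 9.50°, so the elevation is 90° − 9.50° = 80.50°.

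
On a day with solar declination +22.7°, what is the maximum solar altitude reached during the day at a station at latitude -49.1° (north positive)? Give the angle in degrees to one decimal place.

At local solar noon the hour angle is zero, so the elevation is 90° − |φ − δ| = 90° − |-49.1° − (22.7°)| = 90° − 71.8° = 18.2°.

18.2°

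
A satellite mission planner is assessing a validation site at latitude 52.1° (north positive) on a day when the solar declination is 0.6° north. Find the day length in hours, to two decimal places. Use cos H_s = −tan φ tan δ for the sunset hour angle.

12.10 hours

−tan φ tan δ = −(1.2846)(0.0105) = -0.0135; H_s = arccos(-0.0135) = 90.77°.
Day length = 2 H_s / 15° h⁻¹ = 181.54° / 15 = 12.103 h.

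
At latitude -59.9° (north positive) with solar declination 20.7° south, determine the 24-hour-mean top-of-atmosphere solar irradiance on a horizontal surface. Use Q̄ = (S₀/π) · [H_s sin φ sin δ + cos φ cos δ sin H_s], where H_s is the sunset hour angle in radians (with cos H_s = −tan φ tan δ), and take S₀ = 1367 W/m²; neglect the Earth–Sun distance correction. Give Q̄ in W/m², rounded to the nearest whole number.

−tan φ tan δ = −(-1.7251)(-0.3779) = -0.6519; H_s = arccos(-0.6519) = 130.69°. In radians, H_s = 2.2810.
H_s sin φ sin δ = 2.2810 × -0.8652 × -0.3535 = 0.6976.
cos φ cos δ sin H_s = 0.5015 × 0.9354 × 0.7582 = 0.3557.
Q̄ = (1367/π) × (0.6976 + 0.3557) = 435.13 × 1.0533 = 458.32 W/m².

458 W/m²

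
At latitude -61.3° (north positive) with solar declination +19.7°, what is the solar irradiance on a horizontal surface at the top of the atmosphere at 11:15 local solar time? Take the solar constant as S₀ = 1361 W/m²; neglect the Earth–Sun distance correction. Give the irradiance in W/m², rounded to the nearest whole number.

201 W/m²

Hour angle H = 15° × (11.25 − 12) = -11.25°.
With φ = -61.3°, δ = 19.7°, H = -11.25°: sin φ sin δ = -0.2957, cos φ cos δ cos H = 0.4434, so cos θ_z = 0.1477.
Top-of-atmosphere irradiance = S₀ cos θ_z = 1361 × 0.1477 = 201.02 W/m².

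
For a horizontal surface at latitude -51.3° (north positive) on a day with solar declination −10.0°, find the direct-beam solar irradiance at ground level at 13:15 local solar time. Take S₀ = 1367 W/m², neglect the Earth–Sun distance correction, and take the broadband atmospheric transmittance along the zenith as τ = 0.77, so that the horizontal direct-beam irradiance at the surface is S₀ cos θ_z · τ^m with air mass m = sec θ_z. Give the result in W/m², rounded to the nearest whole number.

Hour angle H = 15° × (13.25 − 12) = 18.75°.
cos θ_z = sin φ sin δ + cos φ cos δ cos H = (-0.7804)(-0.1736) + (0.6252)(0.9848)(0.9469) = 0.7185.
Air mass m = 1/cos θ_z = 1/0.7185 = 1.392; τ^m = 0.77^1.392 = 0.6950.
Surface direct beam = 1367 × 0.7185 × 0.6950 = 682.62 W/m².

683 W/m²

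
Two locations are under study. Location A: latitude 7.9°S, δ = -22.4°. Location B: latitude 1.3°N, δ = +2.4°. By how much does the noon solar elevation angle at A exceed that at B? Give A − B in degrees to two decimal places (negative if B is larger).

A: 90° − |-7.9 − (-22.4)| = 75.50°.
B: 90° − |1.3 − (2.4)| = 88.90°.
A − B = 75.50 − 88.90 = -13.40°.

-13.40°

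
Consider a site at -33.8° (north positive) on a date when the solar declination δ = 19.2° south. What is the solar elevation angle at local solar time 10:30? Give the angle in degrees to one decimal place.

Hour angle H = 15° × (10.5 − 12) = -22.50°.
With φ = -33.8°, δ = -19.2°, H = -22.50°: sin φ sin δ = 0.1829, cos φ cos δ cos H = 0.7250, so cos θ_z = 0.9079.
θ_z = arccos(0.9079) = 24.78°, so the elevation is 90° − 24.78° = 65.22°.

65.2°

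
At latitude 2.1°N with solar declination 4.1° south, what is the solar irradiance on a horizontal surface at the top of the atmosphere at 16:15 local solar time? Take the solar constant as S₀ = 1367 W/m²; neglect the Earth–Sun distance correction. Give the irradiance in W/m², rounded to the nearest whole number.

Hour angle H = 15° × (16.25 − 12) = 63.75°.
With φ = 2.1°, δ = -4.1°, H = 63.75°: sin φ sin δ = -0.0026, cos φ cos δ cos H = 0.4409, so cos θ_z = 0.4383.
Top-of-atmosphere irradiance = S₀ cos θ_z = 1367 × 0.4383 = 599.16 W/m².

599 W/m²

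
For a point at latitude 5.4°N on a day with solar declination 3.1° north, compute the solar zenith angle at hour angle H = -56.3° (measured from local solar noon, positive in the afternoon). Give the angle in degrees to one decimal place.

56.2°

With φ = 5.4°, δ = 3.1°, H = -56.30°: sin φ sin δ = 0.0051, cos φ cos δ cos H = 0.5516, so cos θ_z = 0.5567.
θ_z = arccos(0.5567) = 56.17°.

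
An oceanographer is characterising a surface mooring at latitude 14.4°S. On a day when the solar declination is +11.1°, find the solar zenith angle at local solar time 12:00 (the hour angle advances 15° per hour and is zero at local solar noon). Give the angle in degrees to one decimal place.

Hour angle H = 15° × (12 − 12) = 0.00°.
cos θ_z = sin(-14.4°) sin(11.1°) + cos(-14.4°) cos(11.1°) cos(0.00°) = -0.0479 + 0.9505 = 0.9026.
θ_z = arccos(0.9026) = 25.50°.

25.5°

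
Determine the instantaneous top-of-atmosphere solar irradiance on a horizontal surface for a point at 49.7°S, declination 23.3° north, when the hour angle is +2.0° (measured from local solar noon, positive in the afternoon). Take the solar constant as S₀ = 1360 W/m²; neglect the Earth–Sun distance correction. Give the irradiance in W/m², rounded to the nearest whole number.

With φ = -49.7°, δ = 23.3°, H = 2.00°: sin φ sin δ = -0.3017, cos φ cos δ cos H = 0.5937, so cos θ_z = 0.2920.
Top-of-atmosphere irradiance = S₀ cos θ_z = 1360 × 0.2920 = 397.12 W/m².

397 W/m²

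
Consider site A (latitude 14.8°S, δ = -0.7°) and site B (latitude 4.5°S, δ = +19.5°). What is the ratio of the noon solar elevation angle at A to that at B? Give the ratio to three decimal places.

1.150

A: 90° − |-14.8 − (-0.7)| = 75.90°.
B: 90° − |-4.5 − (19.5)| = 66.00°.
Ratio A/B = 75.9000 / 66.0000 = 1.1500.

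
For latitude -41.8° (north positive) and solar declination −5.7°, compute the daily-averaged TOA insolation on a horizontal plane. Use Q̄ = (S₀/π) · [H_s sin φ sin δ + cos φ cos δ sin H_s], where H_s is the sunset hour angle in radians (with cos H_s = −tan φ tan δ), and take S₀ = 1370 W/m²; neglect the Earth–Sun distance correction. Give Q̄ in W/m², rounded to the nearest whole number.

370 W/m²

−tan φ tan δ = −(-0.8941)(-0.0998) = -0.0892; H_s = arccos(-0.0892) = 95.12°. In radians, H_s = 1.6602.
H_s sin φ sin δ = 1.6602 × -0.6665 × -0.0993 = 0.1099.
cos φ cos δ sin H_s = 0.7455 × 0.9951 × 0.9960 = 0.7389.
Q̄ = (1370/π) × (0.1099 + 0.7389) = 436.08 × 0.8488 = 370.14 W/m².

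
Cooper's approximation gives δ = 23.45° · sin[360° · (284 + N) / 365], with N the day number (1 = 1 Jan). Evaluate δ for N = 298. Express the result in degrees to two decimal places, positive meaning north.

360 × (284 + 298) / 365 = 574.027°; sin(574.027°) = -0.5596.
δ = 23.45 × -0.5596 = -13.123° ≈ -13.12°.

-13.12°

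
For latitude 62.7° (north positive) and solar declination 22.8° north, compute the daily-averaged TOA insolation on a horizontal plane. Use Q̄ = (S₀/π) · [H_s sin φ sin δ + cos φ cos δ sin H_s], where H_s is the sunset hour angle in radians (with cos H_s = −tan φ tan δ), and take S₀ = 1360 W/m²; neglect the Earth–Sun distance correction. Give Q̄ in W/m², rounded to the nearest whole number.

−tan φ tan δ = −(1.9375)(0.4204) = -0.8145; H_s = arccos(-0.8145) = 144.54°. In radians, H_s = 2.5227.
H_s sin φ sin δ = 2.5227 × 0.8886 × 0.3875 = 0.8686.
cos φ cos δ sin H_s = 0.4586 × 0.9219 × 0.5801 = 0.2453.
Q̄ = (1360/π) × (0.8686 + 0.2453) = 432.90 × 1.1139 = 482.21 W/m².

482 W/m²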